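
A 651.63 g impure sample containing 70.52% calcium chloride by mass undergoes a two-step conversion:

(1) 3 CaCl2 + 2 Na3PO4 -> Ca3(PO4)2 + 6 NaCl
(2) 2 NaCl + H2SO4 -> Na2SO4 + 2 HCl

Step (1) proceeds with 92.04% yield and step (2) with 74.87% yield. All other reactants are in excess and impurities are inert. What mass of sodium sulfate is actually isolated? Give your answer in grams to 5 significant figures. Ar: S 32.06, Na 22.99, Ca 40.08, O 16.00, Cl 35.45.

405.29 g

Pure CaCl2 = 651.63 × 0.7052 = 459.529 g.
M(CaCl2) = 40.08 + 2(35.45) = 110.98 g/mol.
M(Na2SO4) = 2(22.99) + 32.06 + 4(16.00) = 142.04 g/mol.
n(CaCl2) = 459.529 / 110.98 = 4.14065 mol.
Step 1 (CaCl2:NaCl = 3:6): theoretical n(NaCl) = 8.28130 mol; at 92.04% yield, n(NaCl) = 7.62211 mol.
Step 2 (NaCl:Na2SO4 = 2:1): theoretical n(Na2SO4) = 3.81106 mol, so theoretical mass = 3.81106 × 142.04 = 541.322 g.
At 74.87% yield, actual mass of Na2SO4 = 541.322 × 0.7487 = 405.288 g.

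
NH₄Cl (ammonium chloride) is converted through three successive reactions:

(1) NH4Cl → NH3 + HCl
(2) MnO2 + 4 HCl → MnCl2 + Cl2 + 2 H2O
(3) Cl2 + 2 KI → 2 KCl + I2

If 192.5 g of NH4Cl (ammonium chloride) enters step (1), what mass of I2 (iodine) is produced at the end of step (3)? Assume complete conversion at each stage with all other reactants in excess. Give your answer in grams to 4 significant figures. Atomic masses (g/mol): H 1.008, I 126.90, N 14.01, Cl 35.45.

M(NH4Cl) = 14.01 + 4(1.008) + 35.45 = 53.492 g/mol.
M(I2) = 2(126.90) = 253.80 g/mol.
n(NH4Cl) = 192.5 / 53.492 = 3.5987 mol.
Reaction (1): NH4Cl→HCl ratio 1:1 ⇒ n(HCl) = 3.5987 mol.
Reaction (2): HCl→Cl2 ratio 4:1 ⇒ n(Cl2) = 0.89967 mol.
Reaction (3): Cl2→I2 ratio 1:1 ⇒ n(I2) = 0.89967 mol.
Mass of I2 = 0.89967 × 253.80 = 228.34 g.

228.3 g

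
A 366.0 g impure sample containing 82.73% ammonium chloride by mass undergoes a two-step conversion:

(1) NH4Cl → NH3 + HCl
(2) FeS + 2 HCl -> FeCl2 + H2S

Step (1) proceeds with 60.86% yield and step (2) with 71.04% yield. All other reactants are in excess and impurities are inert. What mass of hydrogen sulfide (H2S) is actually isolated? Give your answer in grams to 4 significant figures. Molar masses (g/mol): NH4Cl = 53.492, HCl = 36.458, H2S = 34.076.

41.70 g

Pure NH4Cl = 366.0 × 0.8273 = 302.79 g.
n(NH4Cl) = 302.79 / 53.492 = 5.6605 mol.
Step 1 (NH4Cl:HCl = 1:1): theoretical n(HCl) = 5.6605 mol; at 60.86% yield, n(HCl) = 3.4450 mol.
Step 2 (HCl:H2S = 2:1): theoretical n(H2S) = 1.7225 mol, so theoretical mass = 1.7225 × 34.076 = 58.696 g.
At 71.04% yield, actual mass of H2S = 58.696 × 0.7104 = 41.697 g.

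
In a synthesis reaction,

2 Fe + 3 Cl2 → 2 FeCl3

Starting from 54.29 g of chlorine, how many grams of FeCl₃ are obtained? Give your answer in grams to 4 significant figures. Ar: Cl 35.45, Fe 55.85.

82.80 g

M(Cl2) = 2(35.45) = 70.90 g/mol.
M(FeCl3) = 55.85 + 3(35.45) = 162.20 g/mol.
n(Cl2) = 54.290 g / 70.90 g/mol = 0.76573 mol.
From the equation the Cl2:FeCl3 mole ratio is 3:2, so n(FeCl3) = 0.76573 × 2/3 = 0.51048 mol.
Mass of FeCl3 = 0.51048 mol × 162.20 g/mol = 82.801 g.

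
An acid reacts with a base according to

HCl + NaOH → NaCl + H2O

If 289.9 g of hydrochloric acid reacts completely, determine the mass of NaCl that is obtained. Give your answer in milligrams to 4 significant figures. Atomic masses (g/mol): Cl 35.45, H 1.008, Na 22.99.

464700 mg

M(HCl) = 1.008 + 35.45 = 36.458 g/mol.
M(NaCl) = 22.99 + 35.45 = 58.44 g/mol.
n(HCl) = 289.90 g / 36.458 g/mol = 7.9516 mol.
From the equation the HCl:NaCl mole ratio is 1:1, so n(NaCl) = 7.9516 × 1/1 = 7.9516 mol.
Mass of NaCl = 7.9516 mol × 58.44 g/mol = 464.69 g.
Converting to mg: 464.69 g = 464700 mg.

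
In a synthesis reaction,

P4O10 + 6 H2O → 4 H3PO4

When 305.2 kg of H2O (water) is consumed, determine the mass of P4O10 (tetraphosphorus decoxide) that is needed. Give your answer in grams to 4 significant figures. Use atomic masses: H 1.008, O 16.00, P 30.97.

M(H2O) = 2(1.008) + 16.00 = 18.016 g/mol.
M(P4O10) = 4(30.97) + 10(16.00) = 283.88 g/mol.
Convert: 305.2 kg = 305200 g.
n(H2O) = 305200 g / 18.016 g/mol = 16940 mol.
From the equation the H2O:P4O10 mole ratio is 6:1, so n(P4O10) = 16940 × 1/6 = 2823.4 mol.
Mass of P4O10 = 2823.4 mol × 283.88 g/mol = 801510 g.

801500 g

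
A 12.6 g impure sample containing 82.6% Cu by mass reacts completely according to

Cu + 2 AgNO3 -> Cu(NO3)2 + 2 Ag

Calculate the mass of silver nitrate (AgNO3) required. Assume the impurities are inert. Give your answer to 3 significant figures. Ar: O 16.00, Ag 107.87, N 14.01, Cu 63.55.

55.6 g

Mass of pure Cu = 12.6 g × 0.826 = 10.41 g.
M(Cu) = 63.55 g/mol.
M(AgNO3) = 107.87 + 14.01 + 3(16.00) = 169.88 g/mol.
n(Cu) = 10.41 g / 63.55 g/mol = 0.1638 mol.
From the equation the Cu:AgNO3 mole ratio is 1:2, so n(AgNO3) = 0.1638 × 2/1 = 0.3275 mol.
Mass of AgNO3 = 0.3275 mol × 169.88 g/mol = 55.64 g.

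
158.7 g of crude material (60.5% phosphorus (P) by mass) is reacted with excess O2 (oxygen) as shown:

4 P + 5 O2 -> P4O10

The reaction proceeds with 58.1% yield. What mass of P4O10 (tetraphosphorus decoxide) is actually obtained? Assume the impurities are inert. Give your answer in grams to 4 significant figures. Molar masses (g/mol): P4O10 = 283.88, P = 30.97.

127.8 g

Pure P available = 158.7 g × 0.605 = 96.013 g.
n(P) = 96.013 g / 30.97 g/mol = 3.1002 mol.
From the equation the P:P4O10 mole ratio is 4:1, so n(P4O10) = 3.1002 × 1/4 = 0.77505 mol.
Mass of P4O10 = 0.77505 mol × 283.88 g/mol = 220.02 g.
Actual mass collected = 220.02 g × 0.581 = 127.83 g.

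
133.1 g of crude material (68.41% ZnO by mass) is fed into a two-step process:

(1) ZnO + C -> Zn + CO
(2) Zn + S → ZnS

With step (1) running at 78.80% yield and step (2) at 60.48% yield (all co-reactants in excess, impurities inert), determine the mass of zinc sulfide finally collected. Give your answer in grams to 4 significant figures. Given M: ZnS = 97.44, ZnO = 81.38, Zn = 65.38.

Pure ZnO = 133.1 × 0.6841 = 91.054 g.
n(ZnO) = 91.054 / 81.38 = 1.1189 mol.
Step 1 (ZnO:Zn = 1:1): theoretical n(Zn) = 1.1189 mol; at 78.80% yield, n(Zn) = 0.88167 mol.
Step 2 (Zn:ZnS = 1:1): theoretical n(ZnS) = 0.88167 mol, so theoretical mass = 0.88167 × 97.44 = 85.910 g.
At 60.48% yield, actual mass of ZnS = 85.910 × 0.6048 = 51.958 g.

51.96 g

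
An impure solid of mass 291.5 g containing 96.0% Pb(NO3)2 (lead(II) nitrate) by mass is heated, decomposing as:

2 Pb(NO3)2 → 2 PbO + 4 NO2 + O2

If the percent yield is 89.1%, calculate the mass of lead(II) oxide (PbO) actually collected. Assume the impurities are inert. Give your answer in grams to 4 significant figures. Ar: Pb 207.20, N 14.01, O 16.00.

168.0 g

Pure Pb(NO3)2 available = 291.5 g × 0.960 = 279.84 g.
M(Pb(NO3)2) = 207.20 + 2(14.01) + 6(16.00) = 331.22 g/mol.
M(PbO) = 207.20 + 16.00 = 223.20 g/mol.
n(Pb(NO3)2) = 279.84 g / 331.22 g/mol = 0.84488 mol.
From the equation the Pb(NO3)2:PbO mole ratio is 2:2, so n(PbO) = 0.84488 × 2/2 = 0.84488 mol.
Mass of PbO = 0.84488 mol × 223.20 g/mol = 188.58 g.
Actual mass collected = 188.58 g × 0.891 = 168.02 g.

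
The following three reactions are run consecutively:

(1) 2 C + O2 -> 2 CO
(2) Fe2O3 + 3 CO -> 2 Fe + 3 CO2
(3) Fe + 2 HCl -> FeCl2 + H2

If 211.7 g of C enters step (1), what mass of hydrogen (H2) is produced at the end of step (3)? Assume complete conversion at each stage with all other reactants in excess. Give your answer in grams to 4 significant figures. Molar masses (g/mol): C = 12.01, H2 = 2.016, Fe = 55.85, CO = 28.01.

23.69 g

n(C) = 211.7 / 12.01 = 17.627 mol.
Reaction (1): C→CO ratio 2:2 ⇒ n(CO) = 17.627 mol.
Reaction (2): CO→Fe ratio 3:2 ⇒ n(Fe) = 11.751 mol.
Reaction (3): Fe→H2 ratio 1:1 ⇒ n(H2) = 11.751 mol.
Mass of H2 = 11.751 × 2.016 = 23.691 g.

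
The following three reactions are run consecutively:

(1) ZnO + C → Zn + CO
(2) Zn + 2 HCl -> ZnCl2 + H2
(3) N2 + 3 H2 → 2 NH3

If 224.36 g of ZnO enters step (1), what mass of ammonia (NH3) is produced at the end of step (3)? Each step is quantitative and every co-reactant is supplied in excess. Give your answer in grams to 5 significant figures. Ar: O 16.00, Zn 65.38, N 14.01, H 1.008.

31.308 g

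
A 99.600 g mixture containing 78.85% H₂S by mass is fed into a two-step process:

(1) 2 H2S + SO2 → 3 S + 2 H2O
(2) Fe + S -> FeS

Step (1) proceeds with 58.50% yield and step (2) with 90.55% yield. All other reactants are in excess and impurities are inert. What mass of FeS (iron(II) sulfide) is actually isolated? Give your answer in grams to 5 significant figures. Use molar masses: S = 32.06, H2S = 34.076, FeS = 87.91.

160.99 g

Pure H2S = 99.600 × 0.7885 = 78.5346 g.
n(H2S) = 78.5346 / 34.076 = 2.30469 mol.
Step 1 (H2S:S = 2:3): theoretical n(S) = 3.45703 mol; at 58.50% yield, n(S) = 2.02237 mol.
Step 2 (S:FeS = 1:1): theoretical n(FeS) = 2.02237 mol, so theoretical mass = 2.02237 × 87.91 = 177.786 g.
At 90.55% yield, actual mass of FeS = 177.786 × 0.9055 = 160.985 g.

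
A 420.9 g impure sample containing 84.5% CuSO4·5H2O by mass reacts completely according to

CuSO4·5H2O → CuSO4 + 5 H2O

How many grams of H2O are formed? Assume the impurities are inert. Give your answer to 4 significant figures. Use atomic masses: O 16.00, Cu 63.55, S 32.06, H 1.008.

Mass of pure CuSO4·5H2O = 420.9 g × 0.845 = 355.66 g.
M(CuSO4·5H2O) = 63.55 + 32.06 + 9(16.00) + 10(1.008) = 249.69 g/mol.
M(H2O) = 2(1.008) + 16.00 = 18.016 g/mol.
n(CuSO4·5H2O) = 355.66 g / 249.69 g/mol = 1.4244 mol.
From the equation the CuSO4·5H2O:H2O mole ratio is 1:5, so n(H2O) = 1.4244 × 5/1 = 7.1220 mol.
Mass of H2O = 7.1220 mol × 18.016 g/mol = 128.31 g.

128.3 g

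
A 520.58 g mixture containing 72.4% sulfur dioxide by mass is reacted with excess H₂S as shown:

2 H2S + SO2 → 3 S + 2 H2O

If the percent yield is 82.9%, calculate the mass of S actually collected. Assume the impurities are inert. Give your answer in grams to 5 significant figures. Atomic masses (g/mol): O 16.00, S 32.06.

Pure SO2 available = 520.58 g × 0.724 = 376.900 g.
M(SO2) = 32.06 + 2(16.00) = 64.06 g/mol.
M(S) = 32.06 g/mol.
n(SO2) = 376.900 g / 64.06 g/mol = 5.88355 mol.
From the equation the SO2:S mole ratio is 1:3, so n(S) = 5.88355 × 3/1 = 17.6506 mol.
Mass of S = 17.6506 mol × 32.06 g/mol = 565.879 g.
Actual mass collected = 565.879 g × 0.829 = 469.114 g.

469.11 g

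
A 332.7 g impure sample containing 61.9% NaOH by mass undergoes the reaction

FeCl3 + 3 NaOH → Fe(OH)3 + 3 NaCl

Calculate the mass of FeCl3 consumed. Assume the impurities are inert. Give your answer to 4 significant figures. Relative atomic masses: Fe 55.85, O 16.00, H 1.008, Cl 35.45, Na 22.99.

278.4 g

Mass of pure NaOH = 332.7 g × 0.619 = 205.94 g.
M(NaOH) = 22.99 + 16.00 + 1.008 = 39.998 g/mol.
M(FeCl3) = 55.85 + 3(35.45) = 162.20 g/mol.
n(NaOH) = 205.94 g / 39.998 g/mol = 5.1488 mol.
From the equation the NaOH:FeCl3 mole ratio is 3:1, so n(FeCl3) = 5.1488 × 1/3 = 1.7163 mol.
Mass of FeCl3 = 1.7163 mol × 162.20 g/mol = 278.38 g.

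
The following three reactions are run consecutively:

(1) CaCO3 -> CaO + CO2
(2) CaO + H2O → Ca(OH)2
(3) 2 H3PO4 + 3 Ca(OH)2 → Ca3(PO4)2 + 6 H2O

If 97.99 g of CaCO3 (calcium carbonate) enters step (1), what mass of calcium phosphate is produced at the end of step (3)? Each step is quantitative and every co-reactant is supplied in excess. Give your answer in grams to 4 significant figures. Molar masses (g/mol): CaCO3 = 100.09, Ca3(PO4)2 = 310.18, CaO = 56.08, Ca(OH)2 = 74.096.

101.2 g

n(CaCO3) = 97.99 / 100.09 = 0.97902 mol.
Reaction (1): CaCO3→CaO ratio 1:1 ⇒ n(CaO) = 0.97902 mol.
Reaction (2): CaO→Ca(OH)2 ratio 1:1 ⇒ n(Ca(OH)2) = 0.97902 mol.
Reaction (3): Ca(OH)2→Ca3(PO4)2 ratio 3:1 ⇒ n(Ca3(PO4)2) = 0.32634 mol.
Mass of Ca3(PO4)2 = 0.32634 × 310.18 = 101.22 g.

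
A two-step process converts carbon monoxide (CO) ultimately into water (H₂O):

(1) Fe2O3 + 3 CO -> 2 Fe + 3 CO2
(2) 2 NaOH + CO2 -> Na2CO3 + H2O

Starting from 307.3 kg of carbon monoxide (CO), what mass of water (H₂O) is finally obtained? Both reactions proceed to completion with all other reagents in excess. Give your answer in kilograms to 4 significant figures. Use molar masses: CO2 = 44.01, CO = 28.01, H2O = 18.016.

307.3 kg = 307300 g.
n(CO) = 307300 / 28.01 = 10971 mol.
Step 1 gives a 3:3 ratio of CO to CO2, so n(CO2) = 10971 mol.
In step 2 the CO2:H2O ratio is 1:1, so n(H2O) = 10971 mol.
Mass of H2O = 10971 × 18.016 = 197660 g = 197.7 kg.

197.7 kg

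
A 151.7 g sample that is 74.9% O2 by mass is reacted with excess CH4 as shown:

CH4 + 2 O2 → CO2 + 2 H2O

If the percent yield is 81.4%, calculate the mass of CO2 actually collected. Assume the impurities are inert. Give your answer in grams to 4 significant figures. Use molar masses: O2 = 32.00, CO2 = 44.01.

63.60 g

Pure O2 available = 151.7 g × 0.749 = 113.62 g.
n(O2) = 113.62 g / 32.00 g/mol = 3.5507 mol.
From the equation the O2:CO2 mole ratio is 2:1, so n(CO2) = 3.5507 × 1/2 = 1.7754 mol.
Mass of CO2 = 1.7754 mol × 44.01 g/mol = 78.134 g.
Actual mass collected = 78.134 g × 0.814 = 63.601 g.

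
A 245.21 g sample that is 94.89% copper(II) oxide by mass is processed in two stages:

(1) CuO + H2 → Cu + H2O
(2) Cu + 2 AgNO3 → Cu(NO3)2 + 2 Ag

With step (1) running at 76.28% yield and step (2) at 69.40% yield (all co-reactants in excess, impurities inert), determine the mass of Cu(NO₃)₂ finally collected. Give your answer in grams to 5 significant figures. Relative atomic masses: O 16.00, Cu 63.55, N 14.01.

Pure CuO = 245.21 × 0.9489 = 232.680 g.
M(CuO) = 63.55 + 16.00 = 79.55 g/mol.
M(Cu(NO3)2) = 63.55 + 2(14.01) + 6(16.00) = 187.57 g/mol.
n(CuO) = 232.680 / 79.55 = 2.92495 mol.
Step 1 (CuO:Cu = 1:1): theoretical n(Cu) = 2.92495 mol; at 76.28% yield, n(Cu) = 2.23115 mol.
Step 2 (Cu:Cu(NO3)2 = 1:1): theoretical n(Cu(NO3)2) = 2.23115 mol, so theoretical mass = 2.23115 × 187.57 = 418.497 g.
At 69.40% yield, actual mass of Cu(NO3)2 = 418.497 × 0.6940 = 290.437 g.

290.44 g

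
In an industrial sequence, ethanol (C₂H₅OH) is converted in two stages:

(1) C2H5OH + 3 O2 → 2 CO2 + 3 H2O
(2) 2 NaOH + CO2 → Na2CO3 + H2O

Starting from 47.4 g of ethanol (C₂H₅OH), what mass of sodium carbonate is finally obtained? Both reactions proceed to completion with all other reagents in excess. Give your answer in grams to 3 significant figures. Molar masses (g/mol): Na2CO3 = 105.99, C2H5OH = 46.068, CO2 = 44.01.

n(C2H5OH) = 47.40 / 46.068 = 1.029 mol.
Step 1 gives a 1:2 ratio of C2H5OH to CO2, so n(CO2) = 2.058 mol.
In step 2 the CO2:Na2CO3 ratio is 1:1, so n(Na2CO3) = 2.058 mol.
Mass of Na2CO3 = 2.058 × 105.99 = 218.1 g.

218 g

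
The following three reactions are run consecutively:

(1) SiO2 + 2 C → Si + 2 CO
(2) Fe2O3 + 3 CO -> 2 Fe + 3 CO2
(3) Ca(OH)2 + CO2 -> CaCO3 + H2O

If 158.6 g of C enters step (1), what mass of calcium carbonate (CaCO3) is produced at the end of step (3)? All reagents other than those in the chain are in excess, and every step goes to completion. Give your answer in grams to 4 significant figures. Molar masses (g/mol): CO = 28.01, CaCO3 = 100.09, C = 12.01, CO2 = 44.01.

n(C) = 158.6 / 12.01 = 13.206 mol.
Reaction (1): C→CO ratio 2:2 ⇒ n(CO) = 13.206 mol.
Reaction (2): CO→CO2 ratio 3:3 ⇒ n(CO2) = 13.206 mol.
Reaction (3): CO2→CaCO3 ratio 1:1 ⇒ n(CaCO3) = 13.206 mol.
Mass of CaCO3 = 13.206 × 100.09 = 1321.8 g.

1322 g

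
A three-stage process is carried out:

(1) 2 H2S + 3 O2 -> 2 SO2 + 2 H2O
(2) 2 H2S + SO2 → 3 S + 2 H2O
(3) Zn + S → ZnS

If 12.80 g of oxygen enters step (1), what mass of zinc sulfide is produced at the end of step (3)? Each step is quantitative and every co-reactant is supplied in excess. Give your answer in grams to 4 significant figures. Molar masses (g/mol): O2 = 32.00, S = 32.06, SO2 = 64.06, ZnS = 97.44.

n(O2) = 12.80 / 32.00 = 0.40000 mol.
Reaction (1): O2→SO2 ratio 3:2 ⇒ n(SO2) = 0.26667 mol.
Reaction (2): SO2→S ratio 1:3 ⇒ n(S) = 0.80000 mol.
Reaction (3): S→ZnS ratio 1:1 ⇒ n(ZnS) = 0.80000 mol.
Mass of ZnS = 0.80000 × 97.44 = 77.952 g.

77.95 g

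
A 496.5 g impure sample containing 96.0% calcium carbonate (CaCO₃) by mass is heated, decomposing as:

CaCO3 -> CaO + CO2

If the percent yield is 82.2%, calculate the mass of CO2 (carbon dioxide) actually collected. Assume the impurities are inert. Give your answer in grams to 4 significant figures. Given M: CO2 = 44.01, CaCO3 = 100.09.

Pure CaCO3 available = 496.5 g × 0.960 = 476.64 g.
n(CaCO3) = 476.64 g / 100.09 g/mol = 4.7621 mol.
From the equation the CaCO3:CO2 mole ratio is 1:1, so n(CO2) = 4.7621 × 1/1 = 4.7621 mol.
Mass of CO2 = 4.7621 mol × 44.01 g/mol = 209.58 g.
Actual mass collected = 209.58 g × 0.822 = 172.28 g.

172.3 g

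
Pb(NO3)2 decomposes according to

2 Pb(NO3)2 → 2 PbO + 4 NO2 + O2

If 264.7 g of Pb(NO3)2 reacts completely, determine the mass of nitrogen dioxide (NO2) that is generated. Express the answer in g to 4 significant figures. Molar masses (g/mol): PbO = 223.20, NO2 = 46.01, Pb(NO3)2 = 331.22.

73.54 g

n(Pb(NO3)2) = 264.70 g / 331.22 g/mol = 0.79917 mol.
From the equation the Pb(NO3)2:NO2 mole ratio is 2:4, so n(NO2) = 0.79917 × 4/2 = 1.5983 mol.
Mass of NO2 = 1.5983 mol × 46.01 g/mol = 73.539 g.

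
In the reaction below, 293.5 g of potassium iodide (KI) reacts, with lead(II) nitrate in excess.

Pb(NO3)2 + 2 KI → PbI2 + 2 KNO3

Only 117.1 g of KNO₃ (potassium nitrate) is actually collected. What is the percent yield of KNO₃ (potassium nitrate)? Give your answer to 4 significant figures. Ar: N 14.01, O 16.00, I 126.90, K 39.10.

M(KI) = 39.10 + 126.90 = 166.00 g/mol.
M(KNO3) = 39.10 + 14.01 + 3(16.00) = 101.11 g/mol.
n(KI) = 293.50 g / 166.00 g/mol = 1.7681 mol.
From the equation the KI:KNO3 mole ratio is 2:2, so n(KNO3) = 1.7681 × 2/2 = 1.7681 mol.
Mass of KNO3 = 1.7681 mol × 101.11 g/mol = 178.77 g.
This is the theoretical yield. Percent yield = 117.1 g / 178.77 g × 100% = 65.503%.

65.50 %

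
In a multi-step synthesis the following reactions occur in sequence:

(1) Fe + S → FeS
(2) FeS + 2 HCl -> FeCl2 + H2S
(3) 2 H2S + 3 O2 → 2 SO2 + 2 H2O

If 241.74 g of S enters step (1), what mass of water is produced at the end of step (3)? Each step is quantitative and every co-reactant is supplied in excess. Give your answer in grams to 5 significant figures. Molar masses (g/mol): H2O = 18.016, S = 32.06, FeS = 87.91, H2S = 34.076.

n(S) = 241.74 / 32.06 = 7.54024 mol.
Reaction (1): S→FeS ratio 1:1 ⇒ n(FeS) = 7.54024 mol.
Reaction (2): FeS→H2S ratio 1:1 ⇒ n(H2S) = 7.54024 mol.
Reaction (3): H2S→H2O ratio 2:2 ⇒ n(H2O) = 7.54024 mol.
Mass of H2O = 7.54024 × 18.016 = 135.845 g.

135.84 g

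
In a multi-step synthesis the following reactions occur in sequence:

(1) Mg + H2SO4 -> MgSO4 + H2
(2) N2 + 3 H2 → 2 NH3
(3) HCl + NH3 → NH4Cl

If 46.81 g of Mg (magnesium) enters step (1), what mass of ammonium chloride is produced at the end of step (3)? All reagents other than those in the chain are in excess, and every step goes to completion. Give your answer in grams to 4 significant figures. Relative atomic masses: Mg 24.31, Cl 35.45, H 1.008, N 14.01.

M(Mg) = 24.31 g/mol.
M(NH4Cl) = 14.01 + 4(1.008) + 35.45 = 53.492 g/mol.
n(Mg) = 46.81 / 24.31 = 1.9255 mol.
Reaction (1): Mg→H2 ratio 1:1 ⇒ n(H2) = 1.9255 mol.
Reaction (2): H2→NH3 ratio 3:2 ⇒ n(NH3) = 1.2837 mol.
Reaction (3): NH3→NH4Cl ratio 1:1 ⇒ n(NH4Cl) = 1.2837 mol.
Mass of NH4Cl = 1.2837 × 53.492 = 68.668 g.

68.67 g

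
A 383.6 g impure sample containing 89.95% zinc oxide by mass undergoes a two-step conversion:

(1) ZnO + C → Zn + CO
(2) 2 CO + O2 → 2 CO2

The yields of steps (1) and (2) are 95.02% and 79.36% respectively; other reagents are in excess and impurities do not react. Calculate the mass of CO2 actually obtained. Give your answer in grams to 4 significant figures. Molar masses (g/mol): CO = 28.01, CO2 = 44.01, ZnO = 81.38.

140.7 g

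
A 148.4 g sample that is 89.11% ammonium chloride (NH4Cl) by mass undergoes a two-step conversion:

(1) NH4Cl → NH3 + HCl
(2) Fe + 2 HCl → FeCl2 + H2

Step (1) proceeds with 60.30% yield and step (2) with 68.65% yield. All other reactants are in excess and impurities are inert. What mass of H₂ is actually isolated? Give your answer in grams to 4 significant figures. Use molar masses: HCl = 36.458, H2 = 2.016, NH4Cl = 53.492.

1.032 g

Pure NH4Cl = 148.4 × 0.8911 = 132.24 g.
n(NH4Cl) = 132.24 / 53.492 = 2.4721 mol.
Step 1 (NH4Cl:HCl = 1:1): theoretical n(HCl) = 2.4721 mol; at 60.30% yield, n(HCl) = 1.4907 mol.
Step 2 (HCl:H2 = 2:1): theoretical n(H2) = 0.74535 mol, so theoretical mass = 0.74535 × 2.016 = 1.5026 g.
At 68.65% yield, actual mass of H2 = 1.5026 × 0.6865 = 1.0315 g.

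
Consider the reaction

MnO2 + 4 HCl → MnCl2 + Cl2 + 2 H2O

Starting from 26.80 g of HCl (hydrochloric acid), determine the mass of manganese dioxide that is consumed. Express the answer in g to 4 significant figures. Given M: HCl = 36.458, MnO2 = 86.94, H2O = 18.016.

n(HCl) = 26.800 g / 36.458 g/mol = 0.73509 mol.
From the equation the HCl:MnO2 mole ratio is 4:1, so n(MnO2) = 0.73509 × 1/4 = 0.18377 mol.
Mass of MnO2 = 0.18377 mol × 86.94 g/mol = 15.977 g.

15.98 g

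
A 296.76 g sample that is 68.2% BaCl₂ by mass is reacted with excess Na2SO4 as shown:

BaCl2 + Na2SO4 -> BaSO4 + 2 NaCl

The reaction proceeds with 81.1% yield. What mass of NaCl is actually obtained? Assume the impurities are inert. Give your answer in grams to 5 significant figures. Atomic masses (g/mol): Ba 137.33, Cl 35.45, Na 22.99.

92.131 g

Pure BaCl2 available = 296.76 g × 0.682 = 202.390 g.
M(BaCl2) = 137.33 + 2(35.45) = 208.23 g/mol.
M(NaCl) = 22.99 + 35.45 = 58.44 g/mol.
n(BaCl2) = 202.390 g / 208.23 g/mol = 0.971956 mol.
From the equation the BaCl2:NaCl mole ratio is 1:2, so n(NaCl) = 0.971956 × 2/1 = 1.94391 mol.
Mass of NaCl = 1.94391 mol × 58.44 g/mol = 113.602 g.
Actual mass collected = 113.602 g × 0.811 = 92.1314 g.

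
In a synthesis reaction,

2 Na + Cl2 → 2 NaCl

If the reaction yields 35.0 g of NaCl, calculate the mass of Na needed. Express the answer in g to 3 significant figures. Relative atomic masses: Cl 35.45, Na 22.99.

M(NaCl) = 22.99 + 35.45 = 58.44 g/mol.
M(Na) = 22.99 g/mol.
n(NaCl) = 35.00 g / 58.44 g/mol = 0.5989 mol.
From the equation the NaCl:Na mole ratio is 2:2, so n(Na) = 0.5989 × 2/2 = 0.5989 mol.
Mass of Na = 0.5989 mol × 22.99 g/mol = 13.77 g.

13.8 g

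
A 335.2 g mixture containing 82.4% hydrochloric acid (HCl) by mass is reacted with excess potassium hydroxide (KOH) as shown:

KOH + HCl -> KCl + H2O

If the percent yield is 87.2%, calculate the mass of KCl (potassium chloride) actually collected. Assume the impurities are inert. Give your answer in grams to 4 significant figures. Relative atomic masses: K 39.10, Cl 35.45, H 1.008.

492.5 g

Pure HCl available = 335.2 g × 0.824 = 276.20 g.
M(HCl) = 1.008 + 35.45 = 36.458 g/mol.
M(KCl) = 39.10 + 35.45 = 74.55 g/mol.
n(HCl) = 276.20 g / 36.458 g/mol = 7.5760 mol.
From the equation the HCl:KCl mole ratio is 1:1, so n(KCl) = 7.5760 × 1/1 = 7.5760 mol.
Mass of KCl = 7.5760 mol × 74.55 g/mol = 564.79 g.
Actual mass collected = 564.79 g × 0.872 = 492.50 g.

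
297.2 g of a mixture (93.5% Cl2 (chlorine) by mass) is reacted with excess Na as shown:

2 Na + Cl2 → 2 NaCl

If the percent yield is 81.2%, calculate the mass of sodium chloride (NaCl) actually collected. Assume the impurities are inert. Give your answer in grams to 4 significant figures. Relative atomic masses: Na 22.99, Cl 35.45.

372.0 g

Pure Cl2 available = 297.2 g × 0.935 = 277.88 g.
M(Cl2) = 2(35.45) = 70.90 g/mol.
M(NaCl) = 22.99 + 35.45 = 58.44 g/mol.
n(Cl2) = 277.88 g / 70.90 g/mol = 3.9194 mol.
From the equation the Cl2:NaCl mole ratio is 1:2, so n(NaCl) = 3.9194 × 2/1 = 7.8387 mol.
Mass of NaCl = 7.8387 mol × 58.44 g/mol = 458.09 g.
Actual mass collected = 458.09 g × 0.812 = 371.97 g.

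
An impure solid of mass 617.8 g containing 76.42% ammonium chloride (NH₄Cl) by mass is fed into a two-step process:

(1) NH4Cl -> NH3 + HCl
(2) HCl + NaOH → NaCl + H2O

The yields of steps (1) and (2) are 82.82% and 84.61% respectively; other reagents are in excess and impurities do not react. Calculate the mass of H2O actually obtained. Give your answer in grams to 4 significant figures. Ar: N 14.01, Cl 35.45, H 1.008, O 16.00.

Pure NH4Cl = 617.8 × 0.7642 = 472.12 g.
M(NH4Cl) = 14.01 + 4(1.008) + 35.45 = 53.492 g/mol.
M(H2O) = 2(1.008) + 16.00 = 18.016 g/mol.
n(NH4Cl) = 472.12 / 53.492 = 8.8260 mol.
Step 1 (NH4Cl:HCl = 1:1): theoretical n(HCl) = 8.8260 mol; at 82.82% yield, n(HCl) = 7.3097 mol.
Step 2 (HCl:H2O = 1:1): theoretical n(H2O) = 7.3097 mol, so theoretical mass = 7.3097 × 18.016 = 131.69 g.
At 84.61% yield, actual mass of H2O = 131.69 × 0.8461 = 111.42 g.

111.4 g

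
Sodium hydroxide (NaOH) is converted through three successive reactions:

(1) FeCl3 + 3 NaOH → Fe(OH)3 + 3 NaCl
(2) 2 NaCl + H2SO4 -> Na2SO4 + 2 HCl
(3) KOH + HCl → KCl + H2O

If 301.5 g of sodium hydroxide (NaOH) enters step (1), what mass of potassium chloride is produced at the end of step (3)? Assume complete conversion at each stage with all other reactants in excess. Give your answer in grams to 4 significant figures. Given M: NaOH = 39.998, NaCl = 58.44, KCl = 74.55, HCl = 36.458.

561.9 g

n(NaOH) = 301.5 / 39.998 = 7.5379 mol.
Reaction (1): NaOH→NaCl ratio 3:3 ⇒ n(NaCl) = 7.5379 mol.
Reaction (2): NaCl→HCl ratio 2:2 ⇒ n(HCl) = 7.5379 mol.
Reaction (3): HCl→KCl ratio 1:1 ⇒ n(KCl) = 7.5379 mol.
Mass of KCl = 7.5379 × 74.55 = 561.95 g.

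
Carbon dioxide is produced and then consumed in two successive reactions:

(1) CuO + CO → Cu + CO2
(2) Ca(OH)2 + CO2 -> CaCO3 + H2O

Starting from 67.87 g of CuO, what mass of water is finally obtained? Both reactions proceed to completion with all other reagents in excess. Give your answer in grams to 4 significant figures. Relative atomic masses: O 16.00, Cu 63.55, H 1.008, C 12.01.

15.37 g

M(CuO) = 63.55 + 16.00 = 79.55 g/mol.
M(H2O) = 2(1.008) + 16.00 = 18.016 g/mol.
n(CuO) = 67.870 / 79.55 = 0.85317 mol.
Step 1 gives a 1:1 ratio of CuO to CO2, so n(CO2) = 0.85317 mol.
In step 2 the CO2:H2O ratio is 1:1, so n(H2O) = 0.85317 mol.
Mass of H2O = 0.85317 × 18.016 = 15.371 g.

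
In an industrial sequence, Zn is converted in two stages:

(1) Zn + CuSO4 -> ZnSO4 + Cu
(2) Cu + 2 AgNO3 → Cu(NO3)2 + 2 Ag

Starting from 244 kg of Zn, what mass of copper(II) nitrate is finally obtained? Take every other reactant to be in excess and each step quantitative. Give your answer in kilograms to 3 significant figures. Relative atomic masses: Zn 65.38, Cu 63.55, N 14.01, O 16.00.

700 kg

M(Zn) = 65.38 g/mol.
M(Cu(NO3)2) = 63.55 + 2(14.01) + 6(16.00) = 187.57 g/mol.
244 kg = 244000 g.
n(Zn) = 244000 / 65.38 = 3732 mol.
Step 1 gives a 1:1 ratio of Zn to Cu, so n(Cu) = 3732 mol.
In step 2 the Cu:Cu(NO3)2 ratio is 1:1, so n(Cu(NO3)2) = 3732 mol.
Mass of Cu(NO3)2 = 3732 × 187.57 = 700000 g = 700 kg.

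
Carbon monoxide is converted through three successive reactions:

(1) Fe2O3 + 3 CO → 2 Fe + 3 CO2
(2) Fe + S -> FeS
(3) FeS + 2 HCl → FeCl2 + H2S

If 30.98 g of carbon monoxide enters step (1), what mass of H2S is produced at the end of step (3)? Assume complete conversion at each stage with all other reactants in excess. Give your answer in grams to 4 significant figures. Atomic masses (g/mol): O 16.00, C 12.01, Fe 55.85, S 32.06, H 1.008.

M(CO) = 12.01 + 16.00 = 28.01 g/mol.
M(H2S) = 2(1.008) + 32.06 = 34.076 g/mol.
n(CO) = 30.98 / 28.01 = 1.1060 mol.
Reaction (1): CO→Fe ratio 3:2 ⇒ n(Fe) = 0.73736 mol.
Reaction (2): Fe→FeS ratio 1:1 ⇒ n(FeS) = 0.73736 mol.
Reaction (3): FeS→H2S ratio 1:1 ⇒ n(H2S) = 0.73736 mol.
Mass of H2S = 0.73736 × 34.076 = 25.126 g.

25.13 g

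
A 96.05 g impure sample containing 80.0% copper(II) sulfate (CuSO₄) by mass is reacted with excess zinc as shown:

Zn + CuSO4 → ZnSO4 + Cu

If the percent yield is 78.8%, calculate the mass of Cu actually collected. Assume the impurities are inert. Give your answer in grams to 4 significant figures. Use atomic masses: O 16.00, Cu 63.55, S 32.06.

24.11 g

Pure CuSO4 available = 96.05 g × 0.800 = 76.840 g.
M(CuSO4) = 63.55 + 32.06 + 4(16.00) = 159.61 g/mol.
M(Cu) = 63.55 g/mol.
n(CuSO4) = 76.840 g / 159.61 g/mol = 0.48142 mol.
From the equation the CuSO4:Cu mole ratio is 1:1, so n(Cu) = 0.48142 × 1/1 = 0.48142 mol.
Mass of Cu = 0.48142 mol × 63.55 g/mol = 30.594 g.
Actual mass collected = 30.594 g × 0.788 = 24.108 g.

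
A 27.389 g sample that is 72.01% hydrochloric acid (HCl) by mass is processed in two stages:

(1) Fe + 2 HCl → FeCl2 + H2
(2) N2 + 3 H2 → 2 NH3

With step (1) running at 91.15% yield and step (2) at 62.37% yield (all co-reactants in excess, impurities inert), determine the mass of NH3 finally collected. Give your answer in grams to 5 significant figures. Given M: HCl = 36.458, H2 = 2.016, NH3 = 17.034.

Pure HCl = 27.389 × 0.7201 = 19.7228 g.
n(HCl) = 19.7228 / 36.458 = 0.540974 mol.
Step 1 (HCl:H2 = 2:1): theoretical n(H2) = 0.270487 mol; at 91.15% yield, n(H2) = 0.246549 mol.
Step 2 (H2:NH3 = 3:2): theoretical n(NH3) = 0.164366 mol, so theoretical mass = 0.164366 × 17.034 = 2.79981 g.
At 62.37% yield, actual mass of NH3 = 2.79981 × 0.6237 = 1.74624 g.

1.7462 g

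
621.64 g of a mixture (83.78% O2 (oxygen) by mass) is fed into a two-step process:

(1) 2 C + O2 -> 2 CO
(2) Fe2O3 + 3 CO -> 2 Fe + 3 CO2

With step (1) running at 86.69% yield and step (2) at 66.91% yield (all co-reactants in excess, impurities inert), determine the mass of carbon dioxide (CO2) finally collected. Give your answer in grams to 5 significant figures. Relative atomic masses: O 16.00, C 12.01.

Pure O2 = 621.64 × 0.8378 = 520.810 g.
M(O2) = 2(16.00) = 32.00 g/mol.
M(CO2) = 12.01 + 2(16.00) = 44.01 g/mol.
n(O2) = 520.810 / 32.00 = 16.2753 mol.
Step 1 (O2:CO = 1:2): theoretical n(CO) = 32.5506 mol; at 86.69% yield, n(CO) = 28.2181 mol.
Step 2 (CO:CO2 = 3:3): theoretical n(CO2) = 28.2181 mol, so theoretical mass = 28.2181 × 44.01 = 1241.88 g.
At 66.91% yield, actual mass of CO2 = 1241.88 × 0.6691 = 830.942 g.

830.94 g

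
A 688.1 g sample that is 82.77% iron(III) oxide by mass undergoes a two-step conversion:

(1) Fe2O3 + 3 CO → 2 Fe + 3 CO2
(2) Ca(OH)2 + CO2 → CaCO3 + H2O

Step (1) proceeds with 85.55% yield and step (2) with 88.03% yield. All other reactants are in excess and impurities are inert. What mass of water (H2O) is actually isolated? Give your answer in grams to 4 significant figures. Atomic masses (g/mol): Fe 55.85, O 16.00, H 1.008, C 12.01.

145.2 g

Pure Fe2O3 = 688.1 × 0.8277 = 569.54 g.
M(Fe2O3) = 2(55.85) + 3(16.00) = 159.70 g/mol.
M(H2O) = 2(1.008) + 16.00 = 18.016 g/mol.
n(Fe2O3) = 569.54 / 159.70 = 3.5663 mol.
Step 1 (Fe2O3:CO2 = 1:3): theoretical n(CO2) = 10.699 mol; at 85.55% yield, n(CO2) = 9.1529 mol.
Step 2 (CO2:H2O = 1:1): theoretical n(H2O) = 9.1529 mol, so theoretical mass = 9.1529 × 18.016 = 164.90 g.
At 88.03% yield, actual mass of H2O = 164.90 × 0.8803 = 145.16 g.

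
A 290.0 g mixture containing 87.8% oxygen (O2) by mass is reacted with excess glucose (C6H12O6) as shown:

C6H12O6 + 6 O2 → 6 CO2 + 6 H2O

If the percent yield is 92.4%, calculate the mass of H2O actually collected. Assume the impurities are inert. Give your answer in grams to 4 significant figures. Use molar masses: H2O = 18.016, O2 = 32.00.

132.5 g

Pure O2 available = 290.0 g × 0.878 = 254.62 g.
n(O2) = 254.62 g / 32.00 g/mol = 7.9569 mol.
From the equation the O2:H2O mole ratio is 6:6, so n(H2O) = 7.9569 × 6/6 = 7.9569 mol.
Mass of H2O = 7.9569 mol × 18.016 g/mol = 143.35 g.
Actual mass collected = 143.35 g × 0.924 = 132.46 g.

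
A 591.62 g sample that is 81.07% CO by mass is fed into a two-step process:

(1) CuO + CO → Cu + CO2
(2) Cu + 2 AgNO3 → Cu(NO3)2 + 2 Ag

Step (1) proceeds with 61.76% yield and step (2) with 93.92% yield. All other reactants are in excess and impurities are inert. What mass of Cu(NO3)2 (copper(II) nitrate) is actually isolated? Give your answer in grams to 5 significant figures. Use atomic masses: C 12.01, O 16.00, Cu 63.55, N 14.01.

Pure CO = 591.62 × 0.8107 = 479.626 g.
M(CO) = 12.01 + 16.00 = 28.01 g/mol.
M(Cu(NO3)2) = 63.55 + 2(14.01) + 6(16.00) = 187.57 g/mol.
n(CO) = 479.626 / 28.01 = 17.1234 mol.
Step 1 (CO:Cu = 1:1): theoretical n(Cu) = 17.1234 mol; at 61.76% yield, n(Cu) = 10.5754 mol.
Step 2 (Cu:Cu(NO3)2 = 1:1): theoretical n(Cu(NO3)2) = 10.5754 mol, so theoretical mass = 10.5754 × 187.57 = 1983.63 g.
At 93.92% yield, actual mass of Cu(NO3)2 = 1983.63 × 0.9392 = 1863.02 g.

1863.0 g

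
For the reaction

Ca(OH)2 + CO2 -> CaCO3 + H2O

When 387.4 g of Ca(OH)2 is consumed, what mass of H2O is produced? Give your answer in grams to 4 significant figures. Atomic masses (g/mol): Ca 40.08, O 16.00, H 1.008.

M(Ca(OH)2) = 40.08 + 2(16.00) + 2(1.008) = 74.096 g/mol.
M(H2O) = 2(1.008) + 16.00 = 18.016 g/mol.
n(Ca(OH)2) = 387.40 g / 74.096 g/mol = 5.2284 mol.
From the equation the Ca(OH)2:H2O mole ratio is 1:1, so n(H2O) = 5.2284 × 1/1 = 5.2284 mol.
Mass of H2O = 5.2284 mol × 18.016 g/mol = 94.194 g.

94.19 g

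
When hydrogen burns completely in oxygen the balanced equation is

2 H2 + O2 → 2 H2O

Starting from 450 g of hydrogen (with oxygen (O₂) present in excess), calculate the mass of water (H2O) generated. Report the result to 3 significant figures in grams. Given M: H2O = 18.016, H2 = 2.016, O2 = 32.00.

4020 g

n(H2) = 450.0 g / 2.016 g/mol = 223.2 mol.
From the equation the H2:H2O mole ratio is 2:2, so n(H2O) = 223.2 × 2/2 = 223.2 mol.
Mass of H2O = 223.2 mol × 18.016 g/mol = 4021 g.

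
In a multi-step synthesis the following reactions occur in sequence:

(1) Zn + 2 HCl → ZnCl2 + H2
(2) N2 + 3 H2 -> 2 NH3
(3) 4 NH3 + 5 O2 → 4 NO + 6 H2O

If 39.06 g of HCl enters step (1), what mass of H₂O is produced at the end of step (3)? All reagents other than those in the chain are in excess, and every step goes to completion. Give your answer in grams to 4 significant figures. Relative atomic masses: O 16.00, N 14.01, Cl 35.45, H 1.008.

M(HCl) = 1.008 + 35.45 = 36.458 g/mol.
M(H2O) = 2(1.008) + 16.00 = 18.016 g/mol.
n(HCl) = 39.06 / 36.458 = 1.0714 mol.
Reaction (1): HCl→H2 ratio 2:1 ⇒ n(H2) = 0.53568 mol.
Reaction (2): H2→NH3 ratio 3:2 ⇒ n(NH3) = 0.35712 mol.
Reaction (3): NH3→H2O ratio 4:6 ⇒ n(H2O) = 0.53568 mol.
Mass of H2O = 0.53568 × 18.016 = 9.6509 g.

9.651 g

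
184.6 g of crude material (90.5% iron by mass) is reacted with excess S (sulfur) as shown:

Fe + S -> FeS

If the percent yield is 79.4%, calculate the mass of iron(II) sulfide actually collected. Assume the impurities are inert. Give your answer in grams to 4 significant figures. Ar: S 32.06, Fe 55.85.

208.8 g

Pure Fe available = 184.6 g × 0.905 = 167.06 g.
M(Fe) = 55.85 g/mol.
M(FeS) = 55.85 + 32.06 = 87.91 g/mol.
n(Fe) = 167.06 g / 55.85 g/mol = 2.9913 mol.
From the equation the Fe:FeS mole ratio is 1:1, so n(FeS) = 2.9913 × 1/1 = 2.9913 mol.
Mass of FeS = 2.9913 mol × 87.91 g/mol = 262.96 g.
Actual mass collected = 262.96 g × 0.794 = 208.79 g.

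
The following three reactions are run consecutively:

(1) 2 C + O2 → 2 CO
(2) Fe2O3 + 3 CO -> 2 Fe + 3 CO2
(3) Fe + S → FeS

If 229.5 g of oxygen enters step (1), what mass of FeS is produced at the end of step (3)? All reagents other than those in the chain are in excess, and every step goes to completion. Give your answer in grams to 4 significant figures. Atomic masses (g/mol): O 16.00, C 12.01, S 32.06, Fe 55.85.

840.6 g

M(O2) = 2(16.00) = 32.00 g/mol.
M(FeS) = 55.85 + 32.06 = 87.91 g/mol.
n(O2) = 229.5 / 32.00 = 7.1719 mol.
Reaction (1): O2→CO ratio 1:2 ⇒ n(CO) = 14.344 mol.
Reaction (2): CO→Fe ratio 3:2 ⇒ n(Fe) = 9.5625 mol.
Reaction (3): Fe→FeS ratio 1:1 ⇒ n(FeS) = 9.5625 mol.
Mass of FeS = 9.5625 × 87.91 = 840.64 g.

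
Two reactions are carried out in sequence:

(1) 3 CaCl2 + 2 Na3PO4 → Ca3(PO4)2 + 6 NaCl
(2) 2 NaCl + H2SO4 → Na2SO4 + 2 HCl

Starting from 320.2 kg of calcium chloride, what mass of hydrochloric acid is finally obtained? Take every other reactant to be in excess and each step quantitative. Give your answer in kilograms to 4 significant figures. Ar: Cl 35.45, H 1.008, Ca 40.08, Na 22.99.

M(CaCl2) = 40.08 + 2(35.45) = 110.98 g/mol.
M(HCl) = 1.008 + 35.45 = 36.458 g/mol.
320.2 kg = 320200 g.
n(CaCl2) = 320200 / 110.98 = 2885.2 mol.
Step 1 gives a 3:6 ratio of CaCl2 to NaCl, so n(NaCl) = 5770.4 mol.
In step 2 the NaCl:HCl ratio is 2:2, so n(HCl) = 5770.4 mol.
Mass of HCl = 5770.4 × 36.458 = 210380 g = 210.4 kg.

210.4 kg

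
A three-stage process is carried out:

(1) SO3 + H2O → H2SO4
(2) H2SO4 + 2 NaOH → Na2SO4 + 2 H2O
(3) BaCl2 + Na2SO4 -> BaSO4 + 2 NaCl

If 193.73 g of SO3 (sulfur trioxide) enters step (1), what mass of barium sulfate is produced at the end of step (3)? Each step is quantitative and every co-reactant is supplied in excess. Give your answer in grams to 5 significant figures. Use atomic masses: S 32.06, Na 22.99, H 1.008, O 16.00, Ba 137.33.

564.76 g

M(SO3) = 32.06 + 3(16.00) = 80.06 g/mol.
M(BaSO4) = 137.33 + 32.06 + 4(16.00) = 233.39 g/mol.
n(SO3) = 193.73 / 80.06 = 2.41981 mol.
Reaction (1): SO3→H2SO4 ratio 1:1 ⇒ n(H2SO4) = 2.41981 mol.
Reaction (2): H2SO4→Na2SO4 ratio 1:1 ⇒ n(Na2SO4) = 2.41981 mol.
Reaction (3): Na2SO4→BaSO4 ratio 1:1 ⇒ n(BaSO4) = 2.41981 mol.
Mass of BaSO4 = 2.41981 × 233.39 = 564.759 g.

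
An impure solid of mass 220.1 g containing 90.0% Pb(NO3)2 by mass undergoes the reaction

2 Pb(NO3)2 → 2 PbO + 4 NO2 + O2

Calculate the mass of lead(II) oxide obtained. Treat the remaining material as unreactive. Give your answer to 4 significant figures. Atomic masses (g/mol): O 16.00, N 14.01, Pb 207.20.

Mass of pure Pb(NO3)2 = 220.1 g × 0.900 = 198.09 g.
M(Pb(NO3)2) = 207.20 + 2(14.01) + 6(16.00) = 331.22 g/mol.
M(PbO) = 207.20 + 16.00 = 223.20 g/mol.
n(Pb(NO3)2) = 198.09 g / 331.22 g/mol = 0.59806 mol.
From the equation the Pb(NO3)2:PbO mole ratio is 2:2, so n(PbO) = 0.59806 × 2/2 = 0.59806 mol.
Mass of PbO = 0.59806 mol × 223.20 g/mol = 133.49 g.

133.5 g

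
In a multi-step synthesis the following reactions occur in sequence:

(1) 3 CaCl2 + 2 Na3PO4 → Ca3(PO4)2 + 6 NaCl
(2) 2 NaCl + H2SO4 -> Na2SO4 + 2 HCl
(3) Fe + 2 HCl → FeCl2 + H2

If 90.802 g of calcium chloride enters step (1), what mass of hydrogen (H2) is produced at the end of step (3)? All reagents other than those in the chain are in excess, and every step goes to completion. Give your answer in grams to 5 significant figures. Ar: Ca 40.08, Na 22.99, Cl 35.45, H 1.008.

1.6495 g

M(CaCl2) = 40.08 + 2(35.45) = 110.98 g/mol.
M(H2) = 2(1.008) = 2.016 g/mol.
n(CaCl2) = 90.802 / 110.98 = 0.818183 mol.
Reaction (1): CaCl2→NaCl ratio 3:6 ⇒ n(NaCl) = 1.63637 mol.
Reaction (2): NaCl→HCl ratio 2:2 ⇒ n(HCl) = 1.63637 mol.
Reaction (3): HCl→H2 ratio 2:1 ⇒ n(H2) = 0.818183 mol.
Mass of H2 = 0.818183 × 2.016 = 1.64946 g.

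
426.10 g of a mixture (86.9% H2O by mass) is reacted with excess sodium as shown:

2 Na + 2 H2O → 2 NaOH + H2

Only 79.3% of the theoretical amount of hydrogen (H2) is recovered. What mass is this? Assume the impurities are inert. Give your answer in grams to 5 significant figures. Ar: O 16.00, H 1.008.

16.429 g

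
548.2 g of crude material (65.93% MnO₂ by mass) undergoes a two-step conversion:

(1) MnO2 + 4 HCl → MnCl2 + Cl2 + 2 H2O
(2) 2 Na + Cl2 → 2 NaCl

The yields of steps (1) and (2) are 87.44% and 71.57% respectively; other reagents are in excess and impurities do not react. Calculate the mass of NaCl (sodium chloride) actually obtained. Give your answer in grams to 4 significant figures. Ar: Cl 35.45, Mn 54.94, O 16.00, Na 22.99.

304.1 g

Pure MnO2 = 548.2 × 0.6593 = 361.43 g.
M(MnO2) = 54.94 + 2(16.00) = 86.94 g/mol.
M(NaCl) = 22.99 + 35.45 = 58.44 g/mol.
n(MnO2) = 361.43 / 86.94 = 4.1572 mol.
Step 1 (MnO2:Cl2 = 1:1): theoretical n(Cl2) = 4.1572 mol; at 87.44% yield, n(Cl2) = 3.6351 mol.
Step 2 (Cl2:NaCl = 1:2): theoretical n(NaCl) = 7.2701 mol, so theoretical mass = 7.2701 × 58.44 = 424.87 g.
At 71.57% yield, actual mass of NaCl = 424.87 × 0.7157 = 304.08 g.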